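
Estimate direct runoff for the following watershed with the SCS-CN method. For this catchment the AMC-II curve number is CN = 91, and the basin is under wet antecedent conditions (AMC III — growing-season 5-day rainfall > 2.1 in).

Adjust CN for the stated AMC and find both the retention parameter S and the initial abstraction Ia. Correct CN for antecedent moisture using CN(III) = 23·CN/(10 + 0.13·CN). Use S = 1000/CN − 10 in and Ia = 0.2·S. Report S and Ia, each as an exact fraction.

CN(III) from CN(II)=91: (23·91)/(10 + 0.13·91) = 209300/2183 ≈ 95.877
Max retention: S = 1000/(209300/2183) − 10 = 900/2093 in (≈ 0.430 in)
Ia = 0.2·(900/2093) = 180/2093 in ≈ 0.086 in

S = 900/2093 in ≈ 0.430 in; Ia = 180/2093 in ≈ 0.086 in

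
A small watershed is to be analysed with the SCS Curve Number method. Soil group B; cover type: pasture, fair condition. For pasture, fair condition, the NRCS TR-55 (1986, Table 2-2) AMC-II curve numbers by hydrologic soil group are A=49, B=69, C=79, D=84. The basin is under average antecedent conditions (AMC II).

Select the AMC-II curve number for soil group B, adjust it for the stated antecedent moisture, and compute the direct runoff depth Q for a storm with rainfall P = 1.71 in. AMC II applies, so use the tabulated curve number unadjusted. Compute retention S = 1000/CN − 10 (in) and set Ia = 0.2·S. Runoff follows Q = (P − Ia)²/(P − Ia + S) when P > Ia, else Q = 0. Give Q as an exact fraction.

Q = 31348801/252533100 in ≈ 0.124 in

NRCS table: pasture, fair condition, soil group B → CN(II) = 69
CN(II) = 69; AMC II needs no correction.
Retention S: 1000/CN − 10 with CN=69.000 → S = 310/69 ≈ 4.493 in
Ia = 0.2·(310/69) = 62/69 in ≈ 0.899 in
P − Ia = 1.710 − 0.899 = 5599/6900 ≈ 0.811 in (> 0, runoff occurs)
Q = (5599/6900)²/((5599/6900) + 310/69) = (31348801/47610000)/(36599/6900) = 31348801/252533100 in ≈ 0.124 in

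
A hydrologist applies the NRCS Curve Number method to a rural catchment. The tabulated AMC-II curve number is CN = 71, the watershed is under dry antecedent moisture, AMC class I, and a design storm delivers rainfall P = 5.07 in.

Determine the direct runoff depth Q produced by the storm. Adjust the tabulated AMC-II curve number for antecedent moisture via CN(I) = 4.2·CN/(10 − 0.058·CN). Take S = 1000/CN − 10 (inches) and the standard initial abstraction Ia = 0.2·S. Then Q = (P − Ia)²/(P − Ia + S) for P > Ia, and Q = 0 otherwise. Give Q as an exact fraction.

Adjust CN=71 to AMC I: 4.2·71/(10 − 0.058·71) → (1491/5) ÷ (2941/500) = 149100/2941 ≈ 50.697
Max retention: S = 1000/(149100/2941) − 10 = 14500/1491 in (≈ 9.725 in)
Ia = 0.2·(14500/1491) = 2900/1491 in ≈ 1.945 in
Excess rainfall: 5.070 − 1.945 = 3.125 in; P > Ia so Q > 0
Runoff Q = (P−Ia)²/(P−Ia+S) = (3.125)²/(3.125+9.725) = 217097287969/285666206700 ≈ 0.760 in

Q = 217097287969/285666206700 in ≈ 0.760 in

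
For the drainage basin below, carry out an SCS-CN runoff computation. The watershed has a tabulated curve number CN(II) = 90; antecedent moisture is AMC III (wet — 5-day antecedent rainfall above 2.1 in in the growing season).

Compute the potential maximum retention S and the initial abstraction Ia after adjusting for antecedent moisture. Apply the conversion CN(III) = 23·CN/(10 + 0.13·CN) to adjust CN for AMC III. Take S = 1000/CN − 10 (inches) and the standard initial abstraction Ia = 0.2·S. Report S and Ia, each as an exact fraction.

S = 100/207 in ≈ 0.483 in; Ia = 20/207 in ≈ 0.097 in

Adjust CN=90 to AMC III: 23·90/(10 + 0.13·90) → 2070 ÷ (217/10) = 20700/217 ≈ 95.392
Retention S: 1000/CN − 10 with CN=95.392 → S = 100/207 ≈ 0.483 in
Ia = 0.2·(100/207) = 20/207 in ≈ 0.097 in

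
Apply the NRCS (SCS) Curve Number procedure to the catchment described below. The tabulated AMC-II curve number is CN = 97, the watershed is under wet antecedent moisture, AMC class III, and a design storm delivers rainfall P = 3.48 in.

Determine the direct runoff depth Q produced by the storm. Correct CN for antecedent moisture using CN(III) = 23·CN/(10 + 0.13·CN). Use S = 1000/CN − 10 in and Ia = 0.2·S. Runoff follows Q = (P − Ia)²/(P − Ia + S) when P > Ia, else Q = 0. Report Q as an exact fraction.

Wet (AMC III): CN(III) = 23·97/(10 + 0.13·97) = 2231/(2261/100) = 223100/2261 ≈ 98.673
S = 1000/(223100/2261) − 10 = 300/2231 in ≈ 0.134 in
Initial abstraction Ia = S/5 = (300/2231)/5 = 60/2231 ≈ 0.027 in
Since P=3.480 > Ia=0.027: effective rainfall P−Ia = 192597/55775 in
Q: (192597/55775)² ÷ (200097/55775) = 4121511601/1240045575 in (≈ 3.324 in)

Q = 4121511601/1240045575 in ≈ 3.324 in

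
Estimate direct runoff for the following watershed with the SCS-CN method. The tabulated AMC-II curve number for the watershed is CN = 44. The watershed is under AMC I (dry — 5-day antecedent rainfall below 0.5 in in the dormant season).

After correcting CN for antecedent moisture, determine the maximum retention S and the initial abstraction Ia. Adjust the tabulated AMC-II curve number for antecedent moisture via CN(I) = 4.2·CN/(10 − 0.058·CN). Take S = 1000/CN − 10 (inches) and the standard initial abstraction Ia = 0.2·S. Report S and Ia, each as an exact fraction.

S = 1000/33 in ≈ 30.303 in; Ia = 200/33 in ≈ 6.061 in

Adjust CN=44 to AMC I: 4.2·44/(10 − 0.058·44) → (924/5) ÷ (931/125) = 3300/133 ≈ 24.812
Max retention: S = 1000/(3300/133) − 10 = 1000/33 in (≈ 30.303 in)
Ia = 0.2S: 0.2·30.303 = 6.061 in (exactly 200/33)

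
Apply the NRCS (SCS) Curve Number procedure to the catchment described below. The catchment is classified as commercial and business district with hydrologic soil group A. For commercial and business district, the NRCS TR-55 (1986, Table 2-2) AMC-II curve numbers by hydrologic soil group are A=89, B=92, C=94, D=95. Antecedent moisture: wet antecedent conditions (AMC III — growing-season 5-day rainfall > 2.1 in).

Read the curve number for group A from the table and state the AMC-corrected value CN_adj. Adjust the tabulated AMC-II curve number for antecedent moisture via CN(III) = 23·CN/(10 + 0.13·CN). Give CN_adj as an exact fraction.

NRCS table: commercial and business district, soil group A → CN(II) = 89
Wet (AMC III): CN(III) = 23·89/(10 + 0.13·89) = 2047/(2157/100) = 204700/2157 ≈ 94.900

CN_adj = 204700/2157 ≈ 94.900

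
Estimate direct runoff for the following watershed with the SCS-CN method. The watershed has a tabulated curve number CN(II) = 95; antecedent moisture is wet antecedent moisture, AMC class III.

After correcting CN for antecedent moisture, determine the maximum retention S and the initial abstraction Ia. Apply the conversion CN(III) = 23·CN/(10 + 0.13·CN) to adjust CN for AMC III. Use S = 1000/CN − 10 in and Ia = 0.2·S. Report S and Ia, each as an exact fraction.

S = 100/437 in ≈ 0.229 in; Ia = 20/437 in ≈ 0.046 in

CN(III) from CN(II)=95: (23·95)/(10 + 0.13·95) = 43700/447 ≈ 97.763
S = 1000/(43700/447) − 10 = 100/437 in ≈ 0.229 in
Ia = 0.2S: 0.2·0.229 = 0.046 in (exactly 20/437)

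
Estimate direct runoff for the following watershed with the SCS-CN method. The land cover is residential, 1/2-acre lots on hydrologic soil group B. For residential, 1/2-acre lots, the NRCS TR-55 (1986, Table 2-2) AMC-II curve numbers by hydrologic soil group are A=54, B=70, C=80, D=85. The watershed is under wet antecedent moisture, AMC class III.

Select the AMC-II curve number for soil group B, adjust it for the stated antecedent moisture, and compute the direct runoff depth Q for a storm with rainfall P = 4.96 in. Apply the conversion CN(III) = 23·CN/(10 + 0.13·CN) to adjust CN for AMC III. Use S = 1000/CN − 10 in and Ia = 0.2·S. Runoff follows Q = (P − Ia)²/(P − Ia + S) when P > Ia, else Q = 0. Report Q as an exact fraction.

Q = 85229824/26126275 in ≈ 3.262 in

NRCS table: residential, 1/2-acre lots, soil group B → CN(II) = 70
Wet (AMC III): CN(III) = 23·70/(10 + 0.13·70) = 1610/(191/10) = 16100/191 ≈ 84.293
Retention S: 1000/CN − 10 with CN=84.293 → S = 300/161 ≈ 1.863 in
Ia = 0.2S: 0.2·1.863 = 0.373 in (exactly 60/161)
P − Ia = 4.960 − 0.373 = 18464/4025 ≈ 4.587 in (> 0, runoff occurs)
Q: (18464/4025)² ÷ (25964/4025) = 85229824/26126275 in (≈ 3.262 in)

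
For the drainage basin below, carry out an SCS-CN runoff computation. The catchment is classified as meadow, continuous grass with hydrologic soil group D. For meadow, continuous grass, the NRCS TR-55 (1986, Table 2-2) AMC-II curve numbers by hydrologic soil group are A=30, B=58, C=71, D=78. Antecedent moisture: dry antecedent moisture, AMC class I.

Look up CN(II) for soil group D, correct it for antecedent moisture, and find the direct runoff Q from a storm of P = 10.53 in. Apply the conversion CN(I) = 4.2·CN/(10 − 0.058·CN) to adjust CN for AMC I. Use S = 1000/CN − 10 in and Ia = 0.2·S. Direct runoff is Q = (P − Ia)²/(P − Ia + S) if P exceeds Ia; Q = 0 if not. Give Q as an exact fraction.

Q = 566116293649/106667133300 in ≈ 5.307 in

NRCS table: meadow, continuous grass, soil group D → CN(II) = 78
Adjust CN=78 to AMC I: 4.2·78/(10 − 0.058·78) → (1638/5) ÷ (1369/250) = 81900/1369 ≈ 59.825
S = 1000/(81900/1369) − 10 = 5500/819 in ≈ 6.716 in
Ia = 0.2·(5500/819) = 1100/819 in ≈ 1.343 in
Excess rainfall: 10.530 − 1.343 = 9.187 in; P > Ia so Q > 0
Runoff Q = (P−Ia)²/(P−Ia+S) = (9.187)²/(9.187+6.716) = 566116293649/106667133300 ≈ 5.307 in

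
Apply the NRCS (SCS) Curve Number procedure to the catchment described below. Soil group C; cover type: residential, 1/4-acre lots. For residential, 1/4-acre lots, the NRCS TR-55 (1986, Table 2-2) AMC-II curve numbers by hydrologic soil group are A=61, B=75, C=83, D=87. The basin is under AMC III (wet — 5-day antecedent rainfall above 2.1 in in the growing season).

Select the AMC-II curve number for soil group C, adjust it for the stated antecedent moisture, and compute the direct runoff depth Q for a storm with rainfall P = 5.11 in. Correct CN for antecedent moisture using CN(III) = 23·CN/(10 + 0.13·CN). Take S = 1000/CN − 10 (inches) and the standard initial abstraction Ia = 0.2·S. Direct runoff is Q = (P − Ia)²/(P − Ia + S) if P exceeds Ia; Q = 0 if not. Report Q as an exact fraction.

Q = 886420367001/212185159100 in ≈ 4.178 in

NRCS table: residential, 1/4-acre lots, soil group C → CN(II) = 83
Wet (AMC III): CN(III) = 23·83/(10 + 0.13·83) = 1909/(2079/100) = 190900/2079 ≈ 91.823
S = 1000/(190900/2079) − 10 = 1700/1909 in ≈ 0.891 in
Initial abstraction Ia = S/5 = (1700/1909)/5 = 340/1909 ≈ 0.178 in
Since P=5.110 > Ia=0.178: effective rainfall P−Ia = 941499/190900 in
Q: (941499/190900)² ÷ (1111499/190900) = 886420367001/212185159100 in (≈ 4.178 in)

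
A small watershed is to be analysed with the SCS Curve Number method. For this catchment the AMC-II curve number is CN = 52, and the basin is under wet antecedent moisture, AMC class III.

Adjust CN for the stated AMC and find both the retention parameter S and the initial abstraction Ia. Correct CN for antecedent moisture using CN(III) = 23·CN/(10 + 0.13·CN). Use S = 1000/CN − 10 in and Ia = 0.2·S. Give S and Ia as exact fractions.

CN(III) from CN(II)=52: (23·52)/(10 + 0.13·52) = 29900/419 ≈ 71.360
Retention S: 1000/CN − 10 with CN=71.360 → S = 1200/299 ≈ 4.013 in
Initial abstraction Ia = S/5 = (1200/299)/5 = 240/299 ≈ 0.803 in

S = 1200/299 in ≈ 4.013 in; Ia = 240/299 in ≈ 0.803 in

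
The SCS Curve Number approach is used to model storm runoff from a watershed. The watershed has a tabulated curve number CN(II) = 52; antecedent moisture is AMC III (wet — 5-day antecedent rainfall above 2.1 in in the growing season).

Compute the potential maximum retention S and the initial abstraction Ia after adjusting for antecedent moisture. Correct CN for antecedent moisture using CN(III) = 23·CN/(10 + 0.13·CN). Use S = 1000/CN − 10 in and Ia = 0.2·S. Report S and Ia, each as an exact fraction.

S = 1200/299 in ≈ 4.013 in; Ia = 240/299 in ≈ 0.803 in

Adjust CN=52 to AMC III: 23·52/(10 + 0.13·52) → 1196 ÷ (419/25) = 29900/419 ≈ 71.360
Retention S: 1000/CN − 10 with CN=71.360 → S = 1200/299 ≈ 4.013 in
Ia = 0.2·(1200/299) = 240/299 in ≈ 0.803 in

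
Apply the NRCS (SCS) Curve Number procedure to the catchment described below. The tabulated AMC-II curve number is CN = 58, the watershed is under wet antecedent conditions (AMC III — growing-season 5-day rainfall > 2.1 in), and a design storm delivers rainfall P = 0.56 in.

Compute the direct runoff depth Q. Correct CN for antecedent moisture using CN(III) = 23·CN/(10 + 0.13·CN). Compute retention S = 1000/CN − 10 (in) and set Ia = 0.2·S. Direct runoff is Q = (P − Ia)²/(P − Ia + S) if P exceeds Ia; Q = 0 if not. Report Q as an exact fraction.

Q = 0 in ≈ 0.000 in

Wet (AMC III): CN(III) = 23·58/(10 + 0.13·58) = 1334/(877/50) = 66700/877 ≈ 76.055
Retention S: 1000/CN − 10 with CN=76.055 → S = 2100/667 ≈ 3.148 in
Ia = 0.2S: 0.2·3.148 = 0.630 in (exactly 420/667)
P = 0.560 ≤ Ia = 0.630 in: entire storm abstracted, Q = 0.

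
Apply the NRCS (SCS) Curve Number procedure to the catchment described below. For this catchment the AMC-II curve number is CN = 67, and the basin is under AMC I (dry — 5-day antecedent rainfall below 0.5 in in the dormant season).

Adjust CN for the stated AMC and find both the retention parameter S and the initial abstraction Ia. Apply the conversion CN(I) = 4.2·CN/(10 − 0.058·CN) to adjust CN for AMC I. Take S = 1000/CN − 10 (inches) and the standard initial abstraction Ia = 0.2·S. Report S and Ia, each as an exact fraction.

S = 5500/469 in ≈ 11.727 in; Ia = 1100/469 in ≈ 2.345 in

Adjust CN=67 to AMC I: 4.2·67/(10 − 0.058·67) → (1407/5) ÷ (3057/500) = 46900/1019 ≈ 46.026
S = 1000/(46900/1019) − 10 = 5500/469 in ≈ 11.727 in
Ia = 0.2·(5500/469) = 1100/469 in ≈ 2.345 in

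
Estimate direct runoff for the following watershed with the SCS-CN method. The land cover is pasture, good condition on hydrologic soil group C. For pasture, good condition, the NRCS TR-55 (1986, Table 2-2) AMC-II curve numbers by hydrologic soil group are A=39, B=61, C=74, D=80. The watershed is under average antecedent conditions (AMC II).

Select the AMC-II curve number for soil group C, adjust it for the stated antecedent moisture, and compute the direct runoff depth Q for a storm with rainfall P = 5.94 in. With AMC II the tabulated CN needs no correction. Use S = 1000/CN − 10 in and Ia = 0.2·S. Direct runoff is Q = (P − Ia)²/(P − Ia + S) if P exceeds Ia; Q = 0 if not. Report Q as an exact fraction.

NRCS table: pasture, good condition, soil group C → CN(II) = 74
AMC II — tabulated CN = 74 applies directly.
S = 1000/74 − 10 = 130/37 in ≈ 3.514 in
Ia = 0.2·(130/37) = 26/37 in ≈ 0.703 in
Excess rainfall: 5.940 − 0.703 = 5.237 in; P > Ia so Q > 0
Runoff Q = (P−Ia)²/(P−Ia+S) = (5.237)²/(5.237+3.514) = 93876721/29949650 ≈ 3.134 in

Q = 93876721/29949650 in ≈ 3.134 in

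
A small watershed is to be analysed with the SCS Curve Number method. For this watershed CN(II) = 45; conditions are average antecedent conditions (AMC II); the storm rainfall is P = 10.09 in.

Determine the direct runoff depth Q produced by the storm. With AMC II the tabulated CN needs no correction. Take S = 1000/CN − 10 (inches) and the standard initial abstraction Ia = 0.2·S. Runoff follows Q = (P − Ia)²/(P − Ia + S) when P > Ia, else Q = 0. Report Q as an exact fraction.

CN(II) = 45; AMC II needs no correction.
Max retention: S = 1000/45 − 10 = 110/9 in (≈ 12.222 in)
Ia = 0.2S: 0.2·12.222 = 2.444 in (exactly 22/9)
Since P=10.090 > Ia=2.444: effective rainfall P−Ia = 6881/900 in
Runoff Q = (P−Ia)²/(P−Ia+S) = (7.646)²/(7.646+12.222) = 47348161/16092900 ≈ 2.942 in

Q = 47348161/16092900 in ≈ 2.942 in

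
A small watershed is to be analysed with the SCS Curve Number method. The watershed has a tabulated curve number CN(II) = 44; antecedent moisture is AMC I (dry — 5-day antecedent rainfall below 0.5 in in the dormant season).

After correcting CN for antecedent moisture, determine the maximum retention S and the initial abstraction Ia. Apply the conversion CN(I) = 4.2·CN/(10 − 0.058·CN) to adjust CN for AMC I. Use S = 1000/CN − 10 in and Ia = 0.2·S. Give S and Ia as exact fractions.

S = 1000/33 in ≈ 30.303 in; Ia = 200/33 in ≈ 6.061 in

Dry (AMC I): CN(I) = 4.2·44/(10 − 0.058·44) = (924/5)/(931/125) = 3300/133 ≈ 24.812
S = 1000/(3300/133) − 10 = 1000/33 in ≈ 30.303 in
Ia = 0.2·(1000/33) = 200/33 in ≈ 6.061 in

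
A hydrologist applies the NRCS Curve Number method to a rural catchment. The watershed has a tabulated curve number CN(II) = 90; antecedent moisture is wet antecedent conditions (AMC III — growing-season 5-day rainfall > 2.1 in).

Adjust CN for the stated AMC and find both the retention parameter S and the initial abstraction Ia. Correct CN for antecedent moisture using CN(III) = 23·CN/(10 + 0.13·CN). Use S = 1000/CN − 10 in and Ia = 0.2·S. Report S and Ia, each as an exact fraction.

Wet (AMC III): CN(III) = 23·90/(10 + 0.13·90) = 2070/(217/10) = 20700/217 ≈ 95.392
Max retention: S = 1000/(20700/217) − 10 = 100/207 in (≈ 0.483 in)
Ia = 0.2S: 0.2·0.483 = 0.097 in (exactly 20/207)

S = 100/207 in ≈ 0.483 in; Ia = 20/207 in ≈ 0.097 in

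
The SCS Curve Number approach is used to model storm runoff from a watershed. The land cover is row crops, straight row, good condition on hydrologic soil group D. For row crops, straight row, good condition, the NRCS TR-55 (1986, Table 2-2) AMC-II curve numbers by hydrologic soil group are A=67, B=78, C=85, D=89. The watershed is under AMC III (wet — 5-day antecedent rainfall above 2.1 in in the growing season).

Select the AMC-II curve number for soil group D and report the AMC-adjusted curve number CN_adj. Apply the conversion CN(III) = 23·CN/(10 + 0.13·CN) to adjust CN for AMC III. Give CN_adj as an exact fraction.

NRCS table: row crops, straight row, good condition, soil group D → CN(II) = 89
CN(III) from CN(II)=89: (23·89)/(10 + 0.13·89) = 204700/2157 ≈ 94.900

CN_adj = 204700/2157 ≈ 94.900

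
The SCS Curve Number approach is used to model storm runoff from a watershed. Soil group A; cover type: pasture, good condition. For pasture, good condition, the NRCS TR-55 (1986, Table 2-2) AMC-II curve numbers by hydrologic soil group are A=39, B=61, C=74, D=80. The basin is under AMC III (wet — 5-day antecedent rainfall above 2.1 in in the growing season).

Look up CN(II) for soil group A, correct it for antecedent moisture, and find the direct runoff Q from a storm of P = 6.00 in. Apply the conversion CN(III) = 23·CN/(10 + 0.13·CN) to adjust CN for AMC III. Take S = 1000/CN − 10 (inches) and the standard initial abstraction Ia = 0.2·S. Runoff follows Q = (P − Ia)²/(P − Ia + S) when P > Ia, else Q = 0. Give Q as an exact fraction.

NRCS table: pasture, good condition, soil group A → CN(II) = 39
Wet (AMC III): CN(III) = 23·39/(10 + 0.13·39) = 897/(1507/100) = 89700/1507 ≈ 59.522
Max retention: S = 1000/(89700/1507) − 10 = 6100/897 in (≈ 6.800 in)
Ia = 0.2S: 0.2·6.800 = 1.360 in (exactly 1220/897)
Since P=6.000 > Ia=1.360: effective rainfall P−Ia = 4162/897 in
Runoff Q = (P−Ia)²/(P−Ia+S) = (4.640)²/(4.640+6.800) = 8661122/4602507 ≈ 1.882 in

Q = 8661122/4602507 in ≈ 1.882 in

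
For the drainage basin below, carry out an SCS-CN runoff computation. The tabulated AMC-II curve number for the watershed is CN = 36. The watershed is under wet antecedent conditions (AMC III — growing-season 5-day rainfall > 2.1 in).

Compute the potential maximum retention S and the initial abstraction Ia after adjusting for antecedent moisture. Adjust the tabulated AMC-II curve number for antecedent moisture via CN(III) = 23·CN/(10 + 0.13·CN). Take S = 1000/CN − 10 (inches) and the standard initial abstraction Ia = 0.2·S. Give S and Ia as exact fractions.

Adjust CN=36 to AMC III: 23·36/(10 + 0.13·36) → 828 ÷ (367/25) = 20700/367 ≈ 56.403
S = 1000/(20700/367) − 10 = 1600/207 in ≈ 7.729 in
Ia = 0.2·(1600/207) = 320/207 in ≈ 1.546 in

S = 1600/207 in ≈ 7.729 in; Ia = 320/207 in ≈ 1.546 in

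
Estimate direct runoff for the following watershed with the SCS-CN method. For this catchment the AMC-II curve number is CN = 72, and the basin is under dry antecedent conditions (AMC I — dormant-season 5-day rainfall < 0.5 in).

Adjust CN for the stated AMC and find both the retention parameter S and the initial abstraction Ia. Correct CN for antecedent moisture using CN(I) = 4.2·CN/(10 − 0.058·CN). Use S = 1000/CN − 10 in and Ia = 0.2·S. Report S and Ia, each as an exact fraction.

S = 250/27 in ≈ 9.259 in; Ia = 50/27 in ≈ 1.852 in

CN(I) from CN(II)=72: (4.2·72)/(10 − 0.058·72) = 675/13 ≈ 51.923
Retention S: 1000/CN − 10 with CN=51.923 → S = 250/27 ≈ 9.259 in
Initial abstraction Ia = S/5 = (250/27)/5 = 50/27 ≈ 1.852 in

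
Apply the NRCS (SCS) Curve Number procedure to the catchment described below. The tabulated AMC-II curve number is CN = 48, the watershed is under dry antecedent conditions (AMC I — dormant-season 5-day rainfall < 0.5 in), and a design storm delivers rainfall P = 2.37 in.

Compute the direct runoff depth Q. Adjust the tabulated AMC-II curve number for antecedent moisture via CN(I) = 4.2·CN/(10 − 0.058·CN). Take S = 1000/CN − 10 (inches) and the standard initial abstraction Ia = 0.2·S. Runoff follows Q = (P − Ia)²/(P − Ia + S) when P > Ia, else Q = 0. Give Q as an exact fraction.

Q = 0 in ≈ 0.000 in

CN(I) from CN(II)=48: (4.2·48)/(10 − 0.058·48) = 12600/451 ≈ 27.938
Retention S: 1000/CN − 10 with CN=27.938 → S = 1625/63 ≈ 25.794 in
Initial abstraction Ia = S/5 = (1625/63)/5 = 325/63 ≈ 5.159 in
P = 2.370 ≤ Ia = 5.159 in: entire storm abstracted, Q = 0.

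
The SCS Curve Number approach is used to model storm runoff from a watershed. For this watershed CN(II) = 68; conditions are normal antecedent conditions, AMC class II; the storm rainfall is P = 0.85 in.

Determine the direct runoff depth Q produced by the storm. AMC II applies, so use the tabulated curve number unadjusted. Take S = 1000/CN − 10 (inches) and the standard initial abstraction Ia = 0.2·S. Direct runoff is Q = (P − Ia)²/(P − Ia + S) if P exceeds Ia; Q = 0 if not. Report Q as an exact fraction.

Q = 0 in ≈ 0.000 in

Average conditions: CN = 68 (no AMC adjustment).
Retention S: 1000/CN − 10 with CN=68.000 → S = 80/17 ≈ 4.706 in
Ia = 0.2·(80/17) = 16/17 in ≈ 0.941 in
P = 0.850 ≤ Ia = 0.941 in: entire storm abstracted, Q = 0.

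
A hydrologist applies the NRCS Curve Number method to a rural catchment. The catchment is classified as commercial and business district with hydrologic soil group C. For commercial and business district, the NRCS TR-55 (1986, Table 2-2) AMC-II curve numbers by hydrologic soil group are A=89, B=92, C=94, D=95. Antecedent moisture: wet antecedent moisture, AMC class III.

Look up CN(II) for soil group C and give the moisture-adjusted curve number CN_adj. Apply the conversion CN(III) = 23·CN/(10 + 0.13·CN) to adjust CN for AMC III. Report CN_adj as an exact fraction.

NRCS table: commercial and business district, soil group C → CN(II) = 94
Adjust CN=94 to AMC III: 23·94/(10 + 0.13·94) → 2162 ÷ (1111/50) = 108100/1111 ≈ 97.300

CN_adj = 108100/1111 ≈ 97.300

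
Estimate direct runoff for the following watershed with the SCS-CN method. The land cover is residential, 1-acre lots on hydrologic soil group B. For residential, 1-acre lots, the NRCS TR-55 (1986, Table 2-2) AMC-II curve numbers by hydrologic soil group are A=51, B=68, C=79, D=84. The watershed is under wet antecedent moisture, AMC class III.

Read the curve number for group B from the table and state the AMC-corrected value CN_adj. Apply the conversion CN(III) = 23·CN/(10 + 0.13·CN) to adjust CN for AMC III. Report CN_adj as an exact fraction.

NRCS table: residential, 1-acre lots, soil group B → CN(II) = 68
Wet (AMC III): CN(III) = 23·68/(10 + 0.13·68) = 1564/(471/25) = 39100/471 ≈ 83.015

CN_adj = 39100/471 ≈ 83.015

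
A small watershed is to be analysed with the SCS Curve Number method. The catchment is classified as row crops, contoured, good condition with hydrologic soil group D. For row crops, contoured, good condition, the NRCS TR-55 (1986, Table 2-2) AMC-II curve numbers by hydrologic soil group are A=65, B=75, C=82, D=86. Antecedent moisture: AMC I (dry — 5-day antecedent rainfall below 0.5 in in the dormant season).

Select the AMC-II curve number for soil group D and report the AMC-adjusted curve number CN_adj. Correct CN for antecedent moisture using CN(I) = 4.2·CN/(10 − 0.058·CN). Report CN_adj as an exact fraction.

NRCS table: row crops, contoured, good condition, soil group D → CN(II) = 86
CN(I) from CN(II)=86: (4.2·86)/(10 − 0.058·86) = 12900/179 ≈ 72.067

CN_adj = 12900/179 ≈ 72.067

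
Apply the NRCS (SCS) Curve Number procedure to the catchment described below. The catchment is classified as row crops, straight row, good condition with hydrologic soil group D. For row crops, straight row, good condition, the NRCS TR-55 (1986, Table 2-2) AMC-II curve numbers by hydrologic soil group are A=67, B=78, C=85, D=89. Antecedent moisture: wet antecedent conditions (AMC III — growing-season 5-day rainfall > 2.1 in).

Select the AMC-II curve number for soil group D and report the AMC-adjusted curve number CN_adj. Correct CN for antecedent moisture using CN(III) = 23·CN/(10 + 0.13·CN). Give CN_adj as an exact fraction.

CN_adj = 204700/2157 ≈ 94.900

NRCS table: row crops, straight row, good condition, soil group D → CN(II) = 89
CN(III) from CN(II)=89: (23·89)/(10 + 0.13·89) = 204700/2157 ≈ 94.900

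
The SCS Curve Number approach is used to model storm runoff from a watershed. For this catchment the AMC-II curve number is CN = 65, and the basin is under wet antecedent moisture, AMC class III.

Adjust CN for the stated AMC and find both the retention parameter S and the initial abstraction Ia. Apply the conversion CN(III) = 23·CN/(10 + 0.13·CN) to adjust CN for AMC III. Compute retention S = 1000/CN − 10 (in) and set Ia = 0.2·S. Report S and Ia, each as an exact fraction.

S = 700/299 in ≈ 2.341 in; Ia = 140/299 in ≈ 0.468 in

Adjust CN=65 to AMC III: 23·65/(10 + 0.13·65) → 1495 ÷ (369/20) = 29900/369 ≈ 81.030
Max retention: S = 1000/(29900/369) − 10 = 700/299 in (≈ 2.341 in)
Ia = 0.2S: 0.2·2.341 = 0.468 in (exactly 140/299)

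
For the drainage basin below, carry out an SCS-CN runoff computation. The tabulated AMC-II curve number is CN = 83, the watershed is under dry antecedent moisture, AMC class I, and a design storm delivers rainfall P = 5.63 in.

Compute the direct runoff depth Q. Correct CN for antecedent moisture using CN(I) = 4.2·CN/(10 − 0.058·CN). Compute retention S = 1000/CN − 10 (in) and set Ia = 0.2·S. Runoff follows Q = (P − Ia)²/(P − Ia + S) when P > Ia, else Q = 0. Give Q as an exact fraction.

Dry (AMC I): CN(I) = 4.2·83/(10 − 0.058·83) = (1743/5)/(2593/500) = 174300/2593 ≈ 67.219
Max retention: S = 1000/(174300/2593) − 10 = 8500/1743 in (≈ 4.877 in)
Ia = 0.2S: 0.2·4.877 = 0.975 in (exactly 1700/1743)
P − Ia = 5.630 − 0.975 = 811309/174300 ≈ 4.655 in (> 0, runoff occurs)
Q = (811309/174300)²/((811309/174300) + 8500/1743) = (658222293481/30380490000)/(1661309/174300) = 658222293481/289566158700 in ≈ 2.273 in

Q = 658222293481/289566158700 in ≈ 2.273 in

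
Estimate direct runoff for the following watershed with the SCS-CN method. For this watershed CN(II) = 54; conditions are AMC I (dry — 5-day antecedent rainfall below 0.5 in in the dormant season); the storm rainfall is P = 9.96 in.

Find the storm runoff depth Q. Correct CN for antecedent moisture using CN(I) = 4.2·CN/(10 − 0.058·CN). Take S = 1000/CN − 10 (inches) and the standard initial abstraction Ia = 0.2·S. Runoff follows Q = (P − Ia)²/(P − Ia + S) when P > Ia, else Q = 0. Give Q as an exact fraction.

Q = 7002844489/5261519025 in ≈ 1.331 in

CN(I) from CN(II)=54: (4.2·54)/(10 − 0.058·54) = 56700/1717 ≈ 33.023
Max retention: S = 1000/(56700/1717) − 10 = 11500/567 in (≈ 20.282 in)
Ia = 0.2S: 0.2·20.282 = 4.056 in (exactly 2300/567)
P − Ia = 9.960 − 4.056 = 83683/14175 ≈ 5.904 in (> 0, runoff occurs)
Q: (83683/14175)² ÷ (371183/14175) = 7002844489/5261519025 in (≈ 1.331 in)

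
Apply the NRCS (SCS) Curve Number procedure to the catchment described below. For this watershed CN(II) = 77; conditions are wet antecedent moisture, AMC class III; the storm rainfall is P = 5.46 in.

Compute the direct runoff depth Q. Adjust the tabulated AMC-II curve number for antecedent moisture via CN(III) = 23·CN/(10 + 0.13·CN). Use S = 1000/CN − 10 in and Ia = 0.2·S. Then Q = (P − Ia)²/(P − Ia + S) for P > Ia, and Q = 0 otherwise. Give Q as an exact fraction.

Q = 400840441/96330850 in ≈ 4.161 in

Wet (AMC III): CN(III) = 23·77/(10 + 0.13·77) = 1771/(2001/100) = 7700/87 ≈ 88.506
Max retention: S = 1000/(7700/87) − 10 = 100/77 in (≈ 1.299 in)
Ia = 0.2·(100/77) = 20/77 in ≈ 0.260 in
P − Ia = 5.460 − 0.260 = 20021/3850 ≈ 5.200 in (> 0, runoff occurs)
Runoff Q = (P−Ia)²/(P−Ia+S) = (5.200)²/(5.200+1.299) = 400840441/96330850 ≈ 4.161 in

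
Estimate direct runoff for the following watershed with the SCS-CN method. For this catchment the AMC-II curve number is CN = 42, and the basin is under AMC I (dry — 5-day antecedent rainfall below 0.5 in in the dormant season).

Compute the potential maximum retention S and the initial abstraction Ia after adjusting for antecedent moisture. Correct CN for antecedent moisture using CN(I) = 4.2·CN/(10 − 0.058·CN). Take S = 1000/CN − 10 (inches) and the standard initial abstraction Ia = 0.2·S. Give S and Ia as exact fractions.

S = 14500/441 in ≈ 32.880 in; Ia = 2900/441 in ≈ 6.576 in

CN(I) from CN(II)=42: (4.2·42)/(10 − 0.058·42) = 44100/1891 ≈ 23.321
Retention S: 1000/CN − 10 with CN=23.321 → S = 14500/441 ≈ 32.880 in
Initial abstraction Ia = S/5 = (14500/441)/5 = 2900/441 ≈ 6.576 in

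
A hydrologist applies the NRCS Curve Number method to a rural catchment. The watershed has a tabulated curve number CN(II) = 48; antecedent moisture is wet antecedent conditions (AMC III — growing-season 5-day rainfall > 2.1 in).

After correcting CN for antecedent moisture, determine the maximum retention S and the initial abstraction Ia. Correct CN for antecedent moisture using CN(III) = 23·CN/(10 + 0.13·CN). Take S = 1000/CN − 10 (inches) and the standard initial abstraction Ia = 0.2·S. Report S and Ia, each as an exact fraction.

S = 325/69 in ≈ 4.710 in; Ia = 65/69 in ≈ 0.942 in

Adjust CN=48 to AMC III: 23·48/(10 + 0.13·48) → 1104 ÷ (406/25) = 13800/203 ≈ 67.980
Max retention: S = 1000/(13800/203) − 10 = 325/69 in (≈ 4.710 in)
Ia = 0.2S: 0.2·4.710 = 0.942 in (exactly 65/69)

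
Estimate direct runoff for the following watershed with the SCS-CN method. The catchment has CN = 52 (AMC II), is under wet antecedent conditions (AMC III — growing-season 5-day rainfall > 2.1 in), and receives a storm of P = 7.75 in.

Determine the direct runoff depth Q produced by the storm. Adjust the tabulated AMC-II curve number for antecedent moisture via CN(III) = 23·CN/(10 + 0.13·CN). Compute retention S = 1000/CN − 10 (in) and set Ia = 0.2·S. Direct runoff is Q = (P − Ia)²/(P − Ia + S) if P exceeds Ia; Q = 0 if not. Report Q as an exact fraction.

Wet (AMC III): CN(III) = 23·52/(10 + 0.13·52) = 1196/(419/25) = 29900/419 ≈ 71.360
Max retention: S = 1000/(29900/419) − 10 = 1200/299 in (≈ 4.013 in)
Initial abstraction Ia = S/5 = (1200/299)/5 = 240/299 ≈ 0.803 in
P − Ia = 7.750 − 0.803 = 8309/1196 ≈ 6.947 in (> 0, runoff occurs)
Q: (8309/1196)² ÷ (13109/1196) = 69039481/15678364 in (≈ 4.403 in)

Q = 69039481/15678364 in ≈ 4.403 in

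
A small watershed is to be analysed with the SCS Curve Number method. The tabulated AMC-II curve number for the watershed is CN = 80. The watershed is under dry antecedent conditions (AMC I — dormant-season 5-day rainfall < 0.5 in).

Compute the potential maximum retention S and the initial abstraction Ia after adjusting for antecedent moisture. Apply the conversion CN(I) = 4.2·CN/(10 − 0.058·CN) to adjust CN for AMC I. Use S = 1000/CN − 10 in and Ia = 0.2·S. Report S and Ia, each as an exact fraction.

S = 125/21 in ≈ 5.952 in; Ia = 25/21 in ≈ 1.190 in

Adjust CN=80 to AMC I: 4.2·80/(10 − 0.058·80) → 336 ÷ (134/25) = 4200/67 ≈ 62.687
Max retention: S = 1000/(4200/67) − 10 = 125/21 in (≈ 5.952 in)
Ia = 0.2S: 0.2·5.952 = 1.190 in (exactly 25/21)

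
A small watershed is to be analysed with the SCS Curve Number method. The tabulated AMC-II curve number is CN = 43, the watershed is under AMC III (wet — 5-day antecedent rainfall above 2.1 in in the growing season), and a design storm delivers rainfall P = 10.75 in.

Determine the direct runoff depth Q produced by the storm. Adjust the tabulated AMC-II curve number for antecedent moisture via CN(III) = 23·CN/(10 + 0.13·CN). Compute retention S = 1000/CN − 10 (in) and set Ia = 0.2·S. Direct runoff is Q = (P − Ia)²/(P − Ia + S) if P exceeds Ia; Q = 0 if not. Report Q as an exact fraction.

Adjust CN=43 to AMC III: 23·43/(10 + 0.13·43) → 989 ÷ (1559/100) = 98900/1559 ≈ 63.438
S = 1000/(98900/1559) − 10 = 5700/989 in ≈ 5.763 in
Ia = 0.2·(5700/989) = 1140/989 in ≈ 1.153 in
Excess rainfall: 10.750 − 1.153 = 9.597 in; P > Ia so Q > 0
Q: (37967/3956)² ÷ (60767/3956) = 1441493089/240394252 in (≈ 5.996 in)

Q = 1441493089/240394252 in ≈ 5.996 in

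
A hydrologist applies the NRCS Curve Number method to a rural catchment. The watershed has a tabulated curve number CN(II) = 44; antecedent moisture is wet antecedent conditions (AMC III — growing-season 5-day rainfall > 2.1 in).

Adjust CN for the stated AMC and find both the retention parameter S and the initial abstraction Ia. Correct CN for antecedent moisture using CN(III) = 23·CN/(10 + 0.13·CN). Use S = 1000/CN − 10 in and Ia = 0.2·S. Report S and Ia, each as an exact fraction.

Wet (AMC III): CN(III) = 23·44/(10 + 0.13·44) = 1012/(393/25) = 25300/393 ≈ 64.377
Max retention: S = 1000/(25300/393) − 10 = 1400/253 in (≈ 5.534 in)
Ia = 0.2·(1400/253) = 280/253 in ≈ 1.107 in

S = 1400/253 in ≈ 5.534 in; Ia = 280/253 in ≈ 1.107 in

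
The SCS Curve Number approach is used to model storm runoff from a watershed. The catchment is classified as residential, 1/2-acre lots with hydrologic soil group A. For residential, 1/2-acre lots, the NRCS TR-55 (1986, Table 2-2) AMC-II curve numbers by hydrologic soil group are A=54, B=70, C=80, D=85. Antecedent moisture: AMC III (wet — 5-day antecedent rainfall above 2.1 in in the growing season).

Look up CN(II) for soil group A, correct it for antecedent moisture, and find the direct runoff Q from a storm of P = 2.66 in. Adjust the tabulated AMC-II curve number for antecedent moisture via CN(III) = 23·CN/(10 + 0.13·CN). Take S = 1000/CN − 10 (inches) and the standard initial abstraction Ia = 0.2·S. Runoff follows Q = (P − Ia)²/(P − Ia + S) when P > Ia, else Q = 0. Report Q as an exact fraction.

NRCS table: residential, 1/2-acre lots, soil group A → CN(II) = 54
Wet (AMC III): CN(III) = 23·54/(10 + 0.13·54) = 1242/(851/50) = 2700/37 ≈ 72.973
Max retention: S = 1000/(2700/37) − 10 = 100/27 in (≈ 3.704 in)
Ia = 0.2·(100/27) = 20/27 in ≈ 0.741 in
Excess rainfall: 2.660 − 0.741 = 1.919 in; P > Ia so Q > 0
Q: (2591/1350)² ÷ (7591/1350) = 6713281/10247850 in (≈ 0.655 in)

Q = 6713281/10247850 in ≈ 0.655 in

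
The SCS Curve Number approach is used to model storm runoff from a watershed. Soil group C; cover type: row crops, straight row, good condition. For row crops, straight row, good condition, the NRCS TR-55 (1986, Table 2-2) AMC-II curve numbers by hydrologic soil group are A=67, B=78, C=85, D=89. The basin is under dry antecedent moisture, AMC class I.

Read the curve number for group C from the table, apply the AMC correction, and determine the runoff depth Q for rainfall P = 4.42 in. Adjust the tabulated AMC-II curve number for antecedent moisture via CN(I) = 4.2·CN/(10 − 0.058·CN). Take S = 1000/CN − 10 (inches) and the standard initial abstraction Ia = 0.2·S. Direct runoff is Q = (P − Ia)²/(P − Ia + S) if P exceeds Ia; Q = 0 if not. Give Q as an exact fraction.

Q = 453647401/275479050 in ≈ 1.647 in

NRCS table: row crops, straight row, good condition, soil group C → CN(II) = 85
Adjust CN=85 to AMC I: 4.2·85/(10 − 0.058·85) → 357 ÷ (507/100) = 11900/169 ≈ 70.414
Max retention: S = 1000/(11900/169) − 10 = 500/119 in (≈ 4.202 in)
Ia = 0.2·(500/119) = 100/119 in ≈ 0.840 in
Excess rainfall: 4.420 − 0.840 = 3.580 in; P > Ia so Q > 0
Runoff Q = (P−Ia)²/(P−Ia+S) = (3.580)²/(3.580+4.202) = 453647401/275479050 ≈ 1.647 in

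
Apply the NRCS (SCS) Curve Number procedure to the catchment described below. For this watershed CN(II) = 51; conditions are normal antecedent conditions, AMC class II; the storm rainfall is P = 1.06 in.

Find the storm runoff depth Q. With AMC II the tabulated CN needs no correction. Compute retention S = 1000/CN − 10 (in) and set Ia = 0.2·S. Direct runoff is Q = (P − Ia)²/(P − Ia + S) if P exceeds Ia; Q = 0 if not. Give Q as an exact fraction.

AMC II — tabulated CN = 51 applies directly.
S = 1000/51 − 10 = 490/51 in ≈ 9.608 in
Initial abstraction Ia = S/5 = (490/51)/5 = 98/51 ≈ 1.922 in
P = 1.060 ≤ Ia = 1.922 in: entire storm abstracted, Q = 0.

Q = 0 in ≈ 0.000 in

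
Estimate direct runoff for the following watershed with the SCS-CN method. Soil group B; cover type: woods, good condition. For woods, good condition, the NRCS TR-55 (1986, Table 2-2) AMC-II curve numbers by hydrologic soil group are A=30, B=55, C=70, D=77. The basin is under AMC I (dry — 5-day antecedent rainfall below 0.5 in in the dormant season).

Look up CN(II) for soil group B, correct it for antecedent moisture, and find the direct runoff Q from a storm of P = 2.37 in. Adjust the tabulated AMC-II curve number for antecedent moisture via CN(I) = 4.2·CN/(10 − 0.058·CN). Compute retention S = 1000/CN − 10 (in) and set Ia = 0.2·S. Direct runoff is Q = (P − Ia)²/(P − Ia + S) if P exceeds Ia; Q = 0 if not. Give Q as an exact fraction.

Q = 0 in ≈ 0.000 in

NRCS table: woods, good condition, soil group B → CN(II) = 55
CN(I) from CN(II)=55: (4.2·55)/(10 − 0.058·55) = 7700/227 ≈ 33.921
S = 1000/(7700/227) − 10 = 1500/77 in ≈ 19.481 in
Ia = 0.2S: 0.2·19.481 = 3.896 in (exactly 300/77)
P = 2.370 ≤ Ia = 3.896 in: entire storm abstracted, Q = 0.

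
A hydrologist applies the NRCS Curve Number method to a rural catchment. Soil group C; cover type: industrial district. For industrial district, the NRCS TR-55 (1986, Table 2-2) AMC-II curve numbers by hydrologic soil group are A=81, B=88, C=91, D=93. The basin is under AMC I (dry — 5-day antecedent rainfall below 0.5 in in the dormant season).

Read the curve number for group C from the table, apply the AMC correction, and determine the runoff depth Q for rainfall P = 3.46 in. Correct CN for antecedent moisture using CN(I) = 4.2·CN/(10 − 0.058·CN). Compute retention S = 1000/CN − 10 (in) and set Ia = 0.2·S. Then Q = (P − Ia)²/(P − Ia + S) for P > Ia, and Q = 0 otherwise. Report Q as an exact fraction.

Q = 9063230401/5420901850 in ≈ 1.672 in

NRCS table: industrial district, soil group C → CN(II) = 91
CN(I) from CN(II)=91: (4.2·91)/(10 − 0.058·91) = 63700/787 ≈ 80.940
S = 1000/(63700/787) − 10 = 1500/637 in ≈ 2.355 in
Initial abstraction Ia = S/5 = (1500/637)/5 = 300/637 ≈ 0.471 in
Since P=3.460 > Ia=0.471: effective rainfall P−Ia = 95201/31850 in
Q: (95201/31850)² ÷ (170201/31850) = 9063230401/5420901850 in (≈ 1.672 in)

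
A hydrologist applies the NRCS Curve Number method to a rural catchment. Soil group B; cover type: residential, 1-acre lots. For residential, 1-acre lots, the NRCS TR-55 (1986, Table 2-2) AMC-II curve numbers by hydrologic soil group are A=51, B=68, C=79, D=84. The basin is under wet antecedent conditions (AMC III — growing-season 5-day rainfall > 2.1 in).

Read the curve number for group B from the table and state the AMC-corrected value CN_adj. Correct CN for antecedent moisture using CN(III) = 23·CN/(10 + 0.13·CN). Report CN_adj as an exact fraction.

CN_adj = 39100/471 ≈ 83.015

NRCS table: residential, 1-acre lots, soil group B → CN(II) = 68
CN(III) from CN(II)=68: (23·68)/(10 + 0.13·68) = 39100/471 ≈ 83.015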